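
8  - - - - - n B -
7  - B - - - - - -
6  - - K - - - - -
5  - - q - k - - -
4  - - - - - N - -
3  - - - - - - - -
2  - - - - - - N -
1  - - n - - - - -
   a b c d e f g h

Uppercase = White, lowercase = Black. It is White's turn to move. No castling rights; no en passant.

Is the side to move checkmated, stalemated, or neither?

neither

White to move; white king on c6.
In check: yes, from the black queen on c5.
King squares — b5: attacked by Qc5; c5: available; d5: attacked by Qc5; b6: attacked by Qc5; d6: attacked by Qc5; b7: own bishop; c7: attacked by Qc5; d7: attacked by Nf8.
Legal moves for White: Kxc5.
White is in check but has 1 legal move → neither.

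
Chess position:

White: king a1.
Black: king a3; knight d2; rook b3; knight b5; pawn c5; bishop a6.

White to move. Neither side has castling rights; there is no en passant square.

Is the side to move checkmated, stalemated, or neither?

stalemate

White to move; white king on a1.
In check: no.
King squares — b1: attacked by Nd2; a2: attacked by Ka3; b2: attacked by Ka3.
Legal moves for White: none.
Not in check and no legal moves → stalemate.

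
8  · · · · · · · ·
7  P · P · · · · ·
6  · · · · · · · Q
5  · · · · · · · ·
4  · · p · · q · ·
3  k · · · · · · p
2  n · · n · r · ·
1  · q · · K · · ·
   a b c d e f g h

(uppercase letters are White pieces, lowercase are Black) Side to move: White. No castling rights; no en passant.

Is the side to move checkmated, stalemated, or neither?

White to move; white king on e1.
In check: yes, from the black queen on b1.
King squares — d1: attacked by Qb1; f1: attacked by Qb1; d2: attacked by Rf2; e2: attacked by Rf2; f2: attacked by Qf4.
Legal moves for White: none.
In check with no legal moves → checkmate.

checkmate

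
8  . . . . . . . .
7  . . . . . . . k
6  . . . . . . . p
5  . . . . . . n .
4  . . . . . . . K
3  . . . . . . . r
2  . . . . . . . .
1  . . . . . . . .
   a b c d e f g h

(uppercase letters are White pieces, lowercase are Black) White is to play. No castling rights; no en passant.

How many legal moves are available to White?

White to move; king on h4.
In check: yes, from the black rook on h3.
Legal moves: Kg4.
Count: 1.

1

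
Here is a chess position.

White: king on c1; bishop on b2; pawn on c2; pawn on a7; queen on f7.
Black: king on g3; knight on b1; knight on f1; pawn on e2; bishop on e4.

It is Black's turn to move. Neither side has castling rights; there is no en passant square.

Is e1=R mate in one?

yes

After e1=R: white king on c1; in check: yes, from the black rook on e1.
King squares — b1: attacked by Re1; d1: attacked by Re1; b2: own bishop; c2: own pawn; d2: attacked by Nb1.
White has no legal moves → checkmate.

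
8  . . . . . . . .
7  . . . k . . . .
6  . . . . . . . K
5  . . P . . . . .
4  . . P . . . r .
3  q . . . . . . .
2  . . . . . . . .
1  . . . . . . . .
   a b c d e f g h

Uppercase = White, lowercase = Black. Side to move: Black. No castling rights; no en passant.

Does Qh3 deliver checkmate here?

After Qh3: white king on h6; in check: yes, from the black queen on h3.
King squares — g5: attacked by Rg4; h5: attacked by Qh3; g6: attacked by Rg4; g7: attacked by Rg4; h7: attacked by Qh3.
White has no legal moves → checkmate.

yes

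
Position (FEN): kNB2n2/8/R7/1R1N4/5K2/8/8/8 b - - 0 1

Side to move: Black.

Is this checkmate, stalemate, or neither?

checkmate

Black to move; black king on a8.
In check: yes, from the white rook on a6.
King squares — a7: attacked by Ra6; b7: attacked by Rb5; b8: attacked by Rb5.
Legal moves for Black: none.
In check with no legal moves → checkmate.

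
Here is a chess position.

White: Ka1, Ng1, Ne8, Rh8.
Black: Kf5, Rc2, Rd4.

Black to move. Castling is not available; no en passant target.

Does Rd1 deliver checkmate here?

After Rd1: white king on a1; in check: yes, from the black rook on d1.
King squares — b1: attacked by Rd1; a2: attacked by Rc2; b2: attacked by Rc2.
White has no legal moves → checkmate.

yes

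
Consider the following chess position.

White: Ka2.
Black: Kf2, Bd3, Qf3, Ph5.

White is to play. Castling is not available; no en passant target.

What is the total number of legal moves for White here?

4

White to move; king on a2.
In check: no.
Legal moves: Kb3, Ka3, Kb2, Ka1.
Count: 4.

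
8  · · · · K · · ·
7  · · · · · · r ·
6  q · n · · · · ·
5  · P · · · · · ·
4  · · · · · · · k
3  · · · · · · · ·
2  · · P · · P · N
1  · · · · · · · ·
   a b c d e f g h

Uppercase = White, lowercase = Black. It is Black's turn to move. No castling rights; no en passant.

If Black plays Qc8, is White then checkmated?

After Qc8: white king on e8; in check: yes, from the black queen on c8.
King squares — d7: attacked by Rg7; e7: attacked by Nc6; f7: attacked by Rg7; d8: attacked by Nc6; f8: attacked by Qc8.
White has no legal moves → checkmate.

yes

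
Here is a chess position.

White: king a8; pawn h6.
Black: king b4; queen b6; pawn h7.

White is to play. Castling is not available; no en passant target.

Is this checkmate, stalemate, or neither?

stalemate

White to move; white king on a8.
In check: no.
King squares — a7: attacked by Qb6; b7: attacked by Qb6; b8: attacked by Qb6.
Legal moves for White: none.
Not in check and no legal moves → stalemate.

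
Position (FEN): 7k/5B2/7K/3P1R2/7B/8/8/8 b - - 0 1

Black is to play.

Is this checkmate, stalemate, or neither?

Black to move; black king on h8.
In check: no.
King squares — g7: attacked by Kh6; h7: attacked by Kh6; g8: attacked by Bf7.
Legal moves for Black: none.
Not in check and no legal moves → stalemate.

stalemate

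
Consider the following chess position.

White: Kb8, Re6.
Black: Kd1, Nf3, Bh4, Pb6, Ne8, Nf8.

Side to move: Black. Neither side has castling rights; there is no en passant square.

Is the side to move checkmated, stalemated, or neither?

neither

Black to move; black king on d1.
In check: no.
Legal moves for Black include: Nh7, Nd7+, Ng6, Nxe6, Ng7, Nc7, Nf6, Nd6, Bd8, Be7, Bf6, Bg5, Bg3+, Bf2, Be1, Ng5, Ne5, Nd4, ... (list truncated; more exist).
Black has legal moves and is not in check → neither.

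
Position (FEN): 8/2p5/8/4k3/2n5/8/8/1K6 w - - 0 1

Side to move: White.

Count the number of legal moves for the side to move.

White to move; king on b1.
In check: no.
Legal moves: Kc2, Ka2, Kc1, Ka1.
Count: 4.

4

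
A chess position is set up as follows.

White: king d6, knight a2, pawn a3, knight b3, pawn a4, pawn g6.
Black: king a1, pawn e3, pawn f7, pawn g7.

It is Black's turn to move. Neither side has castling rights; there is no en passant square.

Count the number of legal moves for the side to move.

3

Black to move; king on a1.
In check: yes, from the white knight on b3.
Legal moves: Kb2, Kxa2, Kb1.
Count: 3.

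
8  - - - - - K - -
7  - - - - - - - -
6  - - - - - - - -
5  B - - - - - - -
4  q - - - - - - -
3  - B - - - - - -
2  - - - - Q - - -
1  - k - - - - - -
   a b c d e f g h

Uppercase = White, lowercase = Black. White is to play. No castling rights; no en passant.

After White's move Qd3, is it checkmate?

After Qd3: black king on b1; in check: yes, from the white queen on d3.
Black has 3 legal replies: Kb2, Kc1, Ka1.
In check but a legal move exists → not checkmate.

no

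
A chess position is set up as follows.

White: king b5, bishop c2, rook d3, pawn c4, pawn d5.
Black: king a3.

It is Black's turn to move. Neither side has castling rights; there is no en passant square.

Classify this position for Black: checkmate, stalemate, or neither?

Black to move; black king on a3.
In check: yes, from the white rook on d3.
Legal moves for Black: Kb2, Ka2.
Black is in check but has 2 legal moves → neither.

neither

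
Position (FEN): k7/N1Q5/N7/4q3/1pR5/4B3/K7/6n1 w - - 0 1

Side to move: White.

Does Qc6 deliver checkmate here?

yes

After Qc6: black king on a8; in check: yes, from the white queen on c6.
King squares — a7: attacked by Be3; b7: attacked by Qc6; b8: attacked by Na6.
Black has no legal moves → checkmate.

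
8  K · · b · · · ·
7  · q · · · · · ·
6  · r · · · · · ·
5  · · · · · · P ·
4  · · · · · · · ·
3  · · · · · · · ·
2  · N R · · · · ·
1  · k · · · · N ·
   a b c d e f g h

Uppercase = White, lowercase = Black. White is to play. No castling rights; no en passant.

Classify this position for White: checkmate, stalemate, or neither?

checkmate

White to move; white king on a8.
In check: yes, from the black queen on b7.
King squares — a7: attacked by Qb7; b7: attacked by Rb6; b8: attacked by Qb7.
Legal moves for White: none.
In check with no legal moves → checkmate.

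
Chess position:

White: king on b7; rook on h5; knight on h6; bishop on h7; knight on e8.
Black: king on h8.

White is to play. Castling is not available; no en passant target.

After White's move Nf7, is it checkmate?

yes

After Nf7: black king on h8; in check: yes, from the white knight on f7.
King squares — g7: attacked by Ne8; h7: attacked by Rh5; g8: attacked by Bh7.
Black has no legal moves → checkmate.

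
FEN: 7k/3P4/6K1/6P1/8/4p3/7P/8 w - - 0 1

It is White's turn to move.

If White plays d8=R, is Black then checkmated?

yes

After d8=R: black king on h8; in check: yes, from the white rook on d8.
King squares — g7: attacked by Kg6; h7: attacked by Kg6; g8: attacked by Rd8.
Black has no legal moves → checkmate.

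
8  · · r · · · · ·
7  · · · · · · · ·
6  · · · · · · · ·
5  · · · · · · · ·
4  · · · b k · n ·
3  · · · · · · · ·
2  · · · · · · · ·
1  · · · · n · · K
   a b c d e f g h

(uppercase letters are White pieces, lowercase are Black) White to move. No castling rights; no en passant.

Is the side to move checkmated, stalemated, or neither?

stalemate

White to move; white king on h1.
In check: no.
King squares — g1: attacked by Bd4; g2: attacked by Ne1; h2: attacked by Ng4.
Legal moves for White: none.
Not in check and no legal moves → stalemate.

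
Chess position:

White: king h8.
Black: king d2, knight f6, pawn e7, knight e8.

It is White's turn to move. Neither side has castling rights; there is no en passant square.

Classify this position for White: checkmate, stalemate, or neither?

stalemate

White to move; white king on h8.
In check: no.
King squares — g7: attacked by Ne8; h7: attacked by Nf6; g8: attacked by Nf6.
Legal moves for White: none.
Not in check and no legal moves → stalemate.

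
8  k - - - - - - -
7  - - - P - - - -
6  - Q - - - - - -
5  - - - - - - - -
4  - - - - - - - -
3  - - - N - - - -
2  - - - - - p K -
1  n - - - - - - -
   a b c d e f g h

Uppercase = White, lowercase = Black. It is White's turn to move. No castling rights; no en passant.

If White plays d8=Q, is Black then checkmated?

After d8=Q: black king on a8; in check: yes, from the white queen on d8.
King squares — a7: attacked by Qb6; b7: attacked by Qb6; b8: attacked by Qb6.
Black has no legal moves → checkmate.

yes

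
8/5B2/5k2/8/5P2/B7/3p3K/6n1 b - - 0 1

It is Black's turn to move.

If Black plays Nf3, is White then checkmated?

no

After Nf3: white king on h2; in check: yes, from the black knight on f3.
White has 4 legal replies: Kh3, Kg3, Kg2, Kh1.
In check but a legal move exists → not checkmate.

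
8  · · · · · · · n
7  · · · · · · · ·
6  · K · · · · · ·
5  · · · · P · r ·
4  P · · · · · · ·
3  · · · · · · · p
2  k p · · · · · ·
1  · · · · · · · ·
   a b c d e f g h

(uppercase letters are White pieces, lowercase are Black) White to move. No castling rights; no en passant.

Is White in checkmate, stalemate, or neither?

neither

White to move; white king on b6.
In check: no.
Legal moves for White: Kc7, Kb7, Ka7, Kc6, Ka6, Kc5, Kb5, Ka5, e6, a5.
White has 10 legal moves and is not in check → neither.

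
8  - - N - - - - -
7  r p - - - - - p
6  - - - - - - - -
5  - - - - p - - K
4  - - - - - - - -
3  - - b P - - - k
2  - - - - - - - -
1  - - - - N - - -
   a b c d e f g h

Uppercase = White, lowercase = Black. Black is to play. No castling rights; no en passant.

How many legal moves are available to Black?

20

Black to move; king on h3.
In check: no.
Legal moves: Ra8, Ra6, Ra5, Ra4, Ra3, Ra2, Ra1, Kg3, Kh2, Ba5, Bd4, Bb4, Bd2, Bb2, Bxe1, Ba1, h6, b6, e4, b5.
Count: 20.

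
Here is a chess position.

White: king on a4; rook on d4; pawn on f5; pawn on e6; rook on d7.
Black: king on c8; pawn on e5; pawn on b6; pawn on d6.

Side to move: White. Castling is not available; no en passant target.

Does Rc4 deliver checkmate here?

no

After Rc4: black king on c8; in check: yes, from the white rook on c4.
Black has 1 legal reply: Kb8.
In check but a legal move exists → not checkmate.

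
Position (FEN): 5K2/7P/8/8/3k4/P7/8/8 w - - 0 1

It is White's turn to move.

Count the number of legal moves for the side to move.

10

White to move; king on f8.
In check: no.
Legal moves: Kg8, Ke8, Kg7, Kf7, Ke7, h8=Q+, h8=R, h8=B+, h8=N, a4.
Count: 10.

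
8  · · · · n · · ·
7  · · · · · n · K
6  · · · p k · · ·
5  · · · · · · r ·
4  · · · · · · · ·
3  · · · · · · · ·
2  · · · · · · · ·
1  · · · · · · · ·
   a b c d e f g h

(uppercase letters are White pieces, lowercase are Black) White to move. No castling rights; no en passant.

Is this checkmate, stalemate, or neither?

White to move; white king on h7.
In check: no.
King squares — g6: attacked by Rg5; h6: attacked by Nf7; g7: attacked by Rg5; g8: attacked by Rg5; h8: attacked by Nf7.
Legal moves for White: none.
Not in check and no legal moves → stalemate.

stalemate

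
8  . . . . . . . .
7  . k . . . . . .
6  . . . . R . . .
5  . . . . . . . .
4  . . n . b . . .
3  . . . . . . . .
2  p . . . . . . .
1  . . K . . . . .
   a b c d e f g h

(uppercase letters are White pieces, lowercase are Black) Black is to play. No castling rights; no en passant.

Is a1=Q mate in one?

yes

After a1=Q: white king on c1; in check: yes, from the black queen on a1.
King squares — b1: attacked by Qa1; d1: attacked by Qa1; b2: attacked by Qa1; c2: attacked by Be4; d2: attacked by Nc4.
White has no legal moves → checkmate.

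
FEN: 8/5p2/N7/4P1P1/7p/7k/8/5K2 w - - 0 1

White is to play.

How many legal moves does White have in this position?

10

White to move; king on f1.
In check: no.
Legal moves: Nb8, Nc7, Nc5, Nb4, Kf2, Ke2, Kg1, Ke1, g6, e6.
Count: 10.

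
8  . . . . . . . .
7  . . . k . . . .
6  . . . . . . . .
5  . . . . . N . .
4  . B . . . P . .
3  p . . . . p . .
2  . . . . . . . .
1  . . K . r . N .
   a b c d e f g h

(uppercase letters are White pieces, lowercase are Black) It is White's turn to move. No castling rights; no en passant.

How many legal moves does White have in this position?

3

White to move; king on c1.
In check: yes, from the black rook on e1.
Legal moves: Kd2, Kc2, Bxe1.
Count: 3.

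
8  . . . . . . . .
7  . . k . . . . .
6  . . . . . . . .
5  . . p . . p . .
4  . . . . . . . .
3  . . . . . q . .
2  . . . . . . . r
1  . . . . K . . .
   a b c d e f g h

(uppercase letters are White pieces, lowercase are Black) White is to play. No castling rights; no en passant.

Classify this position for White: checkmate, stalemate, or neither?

stalemate

White to move; white king on e1.
In check: no.
King squares — d1: attacked by Qf3; f1: attacked by Qf3; d2: attacked by Rh2; e2: attacked by Rh2; f2: attacked by Rh2.
Legal moves for White: none.
Not in check and no legal moves → stalemate.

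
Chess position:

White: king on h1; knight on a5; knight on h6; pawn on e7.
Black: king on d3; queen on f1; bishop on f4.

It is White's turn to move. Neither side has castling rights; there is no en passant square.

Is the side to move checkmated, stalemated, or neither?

checkmate

White to move; white king on h1.
In check: yes, from the black queen on f1.
King squares — g1: attacked by Qf1; g2: attacked by Qf1; h2: attacked by Bf4.
Legal moves for White: none.
In check with no legal moves → checkmate.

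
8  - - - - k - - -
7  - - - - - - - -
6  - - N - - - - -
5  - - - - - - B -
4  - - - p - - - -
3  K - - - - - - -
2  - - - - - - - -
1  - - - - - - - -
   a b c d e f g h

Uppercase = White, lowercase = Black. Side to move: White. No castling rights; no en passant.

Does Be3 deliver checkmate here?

After Be3: black king on e8; in check: no.
Black is not in check, so this cannot be checkmate.

no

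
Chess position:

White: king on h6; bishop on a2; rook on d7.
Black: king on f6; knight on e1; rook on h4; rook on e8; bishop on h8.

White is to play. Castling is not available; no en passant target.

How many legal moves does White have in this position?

0

White to move; king on h6.
In check: yes, from the black rook on h4.
Legal moves: none.
Count: 0.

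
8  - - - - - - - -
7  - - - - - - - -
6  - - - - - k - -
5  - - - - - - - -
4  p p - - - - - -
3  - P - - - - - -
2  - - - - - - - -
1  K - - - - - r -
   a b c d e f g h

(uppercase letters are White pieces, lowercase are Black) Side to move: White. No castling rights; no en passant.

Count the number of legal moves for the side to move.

2

White to move; king on a1.
In check: yes, from the black rook on g1.
Legal moves: Kb2, Ka2.
Count: 2.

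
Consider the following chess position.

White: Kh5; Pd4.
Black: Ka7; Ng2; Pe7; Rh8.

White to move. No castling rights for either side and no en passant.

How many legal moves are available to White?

White to move; king on h5.
In check: yes, from the black rook on h8.
Legal moves: Kg6, Kg5, Kg4.
Count: 3.

3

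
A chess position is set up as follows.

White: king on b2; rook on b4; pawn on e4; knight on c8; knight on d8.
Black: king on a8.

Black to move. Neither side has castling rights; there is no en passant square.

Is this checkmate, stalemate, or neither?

stalemate

Black to move; black king on a8.
In check: no.
King squares — a7: attacked by Nc8; b7: attacked by Rb4; b8: attacked by Rb4.
Legal moves for Black: none.
Not in check and no legal moves → stalemate.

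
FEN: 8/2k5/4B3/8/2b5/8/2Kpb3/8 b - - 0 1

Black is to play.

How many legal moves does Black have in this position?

23

Black to move; king on c7.
In check: no.
Legal moves: Kd8, Kb8, Kb7, Kd6, Kc6, Kb6, Bxe6, Ba6, Bd5, Bb5, Bcd3+, Bb3+, Ba2, Bh5, Bg4, Bf3, Bed3+, Bf1, Bd1+, d1=Q+, d1=R, d1=B+, d1=N.
Count: 23.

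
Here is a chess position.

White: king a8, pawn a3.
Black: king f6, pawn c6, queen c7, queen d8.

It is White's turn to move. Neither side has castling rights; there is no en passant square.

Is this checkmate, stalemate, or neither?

checkmate

White to move; white king on a8.
In check: yes, from the black queen on d8.
King squares — a7: attacked by Qc7; b7: attacked by Qc7; b8: attacked by Qc7.
Legal moves for White: none.
In check with no legal moves → checkmate.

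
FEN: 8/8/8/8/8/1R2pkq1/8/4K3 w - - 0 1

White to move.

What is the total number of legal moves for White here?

2

White to move; king on e1.
In check: yes, from the black queen on g3.
Legal moves: Kf1, Kd1.
Count: 2.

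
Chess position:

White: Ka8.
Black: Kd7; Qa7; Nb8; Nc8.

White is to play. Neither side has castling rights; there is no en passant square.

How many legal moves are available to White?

White to move; king on a8.
In check: yes, from the black queen on a7.
Legal moves: none.
Count: 0.

0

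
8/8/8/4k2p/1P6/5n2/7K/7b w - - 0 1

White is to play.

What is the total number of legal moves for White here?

3

White to move; king on h2.
In check: yes, from the black knight on f3.
Legal moves: Kh3, Kg3, Kxh1.
Count: 3.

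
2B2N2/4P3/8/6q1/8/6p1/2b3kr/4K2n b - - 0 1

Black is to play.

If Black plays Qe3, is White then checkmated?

yes

After Qe3: white king on e1; in check: yes, from the black queen on e3.
King squares — d1: attacked by Bc2; f1: attacked by Kg2; d2: attacked by Qe3; e2: attacked by Qe3; f2: attacked by Nh1.
White has no legal moves → checkmate.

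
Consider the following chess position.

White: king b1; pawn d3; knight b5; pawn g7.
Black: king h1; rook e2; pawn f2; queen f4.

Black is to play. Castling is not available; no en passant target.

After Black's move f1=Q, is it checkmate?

yes

After f1=Q: white king on b1; in check: yes, from the black queen on f1.
King squares — a1: attacked by Qf1; c1: attacked by Qf1; a2: attacked by Re2; b2: attacked by Re2; c2: attacked by Re2.
White has no legal moves → checkmate.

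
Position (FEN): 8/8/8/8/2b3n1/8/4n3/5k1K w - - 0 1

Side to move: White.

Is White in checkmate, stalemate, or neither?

stalemate

White to move; white king on h1.
In check: no.
King squares — g1: attacked by Kf1; g2: attacked by Kf1; h2: attacked by Ng4.
Legal moves for White: none.
Not in check and no legal moves → stalemate.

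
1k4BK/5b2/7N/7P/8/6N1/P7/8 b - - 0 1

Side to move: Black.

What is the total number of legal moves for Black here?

14

Black to move; king on b8.
In check: no.
Legal moves: Kc8, Ka8, Kc7, Kb7, Ka7, Bxg8, Be8, Bg6, Be6, Bxh5, Bd5, Bc4, Bb3, Bxa2.
Count: 14.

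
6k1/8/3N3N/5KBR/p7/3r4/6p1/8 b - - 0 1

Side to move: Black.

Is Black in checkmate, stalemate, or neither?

Black to move; black king on g8.
In check: yes, from the white knight on h6.
King squares — f7: attacked by Nd6; g7: available; h7: available; f8: available; h8: available.
Legal moves for Black: Kh8, Kf8, Kh7, Kg7.
Black is in check but has 4 legal moves → neither.

neither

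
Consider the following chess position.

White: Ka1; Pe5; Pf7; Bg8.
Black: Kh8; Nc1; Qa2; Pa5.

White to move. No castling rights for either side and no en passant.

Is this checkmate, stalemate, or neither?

checkmate

White to move; white king on a1.
In check: yes, from the black queen on a2.
King squares — b1: attacked by Qa2; a2: attacked by Nc1; b2: attacked by Qa2.
Legal moves for White: none.
In check with no legal moves → checkmate.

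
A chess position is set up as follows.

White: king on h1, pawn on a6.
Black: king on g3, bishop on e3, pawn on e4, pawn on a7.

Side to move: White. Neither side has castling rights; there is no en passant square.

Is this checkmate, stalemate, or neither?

stalemate

White to move; white king on h1.
In check: no.
King squares — g1: attacked by Be3; g2: attacked by Kg3; h2: attacked by Kg3.
Legal moves for White: none.
Not in check and no legal moves → stalemate.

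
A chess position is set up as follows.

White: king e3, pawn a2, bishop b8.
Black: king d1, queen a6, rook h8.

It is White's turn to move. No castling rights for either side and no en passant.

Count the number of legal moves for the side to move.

White to move; king on e3.
In check: no.
Legal moves: Bc7, Ba7, Bd6, Be5, Bf4, Bg3, Bh2, Kf4, Ke4, Kd4, Kf3, Kf2, a3, a4.
Count: 14.

14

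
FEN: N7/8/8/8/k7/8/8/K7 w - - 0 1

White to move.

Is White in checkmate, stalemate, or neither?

White to move; white king on a1.
In check: no.
Legal moves for White: Nc7, Nb6+, Kb2, Ka2, Kb1.
White has 5 legal moves and is not in check → neither.

neither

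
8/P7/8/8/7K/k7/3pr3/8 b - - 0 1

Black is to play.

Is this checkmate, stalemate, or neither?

Black to move; black king on a3.
In check: no.
Legal moves for Black include: Kb4, Ka4, Kb3, Kb2, Ka2, Re8, Re7, Re6, Re5, Re4+, Re3, Rh2+, Rg2, Rf2, Re1, d1=Q, d1=R, d1=B, ... (list truncated; more exist).
Black has legal moves and is not in check → neither.

neither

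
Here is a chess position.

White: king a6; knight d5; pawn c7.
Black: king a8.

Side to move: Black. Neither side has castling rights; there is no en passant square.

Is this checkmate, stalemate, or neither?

stalemate

Black to move; black king on a8.
In check: no.
King squares — a7: attacked by Ka6; b7: attacked by Ka6; b8: attacked by Pc7.
Legal moves for Black: none.
Not in check and no legal moves → stalemate.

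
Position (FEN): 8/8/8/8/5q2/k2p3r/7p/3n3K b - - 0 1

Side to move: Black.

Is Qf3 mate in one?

yes

After Qf3: white king on h1; in check: yes, from the black queen on f3.
King squares — g1: attacked by Ph2; g2: attacked by Qf3; h2: attacked by Rh3.
White has no legal moves → checkmate.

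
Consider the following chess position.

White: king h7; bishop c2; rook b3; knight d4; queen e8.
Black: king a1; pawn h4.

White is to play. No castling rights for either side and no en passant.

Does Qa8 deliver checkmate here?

yes

After Qa8: black king on a1; in check: yes, from the white queen on a8.
King squares — b1: attacked by Bc2; a2: attacked by Qa8; b2: attacked by Rb3.
Black has no legal moves → checkmate.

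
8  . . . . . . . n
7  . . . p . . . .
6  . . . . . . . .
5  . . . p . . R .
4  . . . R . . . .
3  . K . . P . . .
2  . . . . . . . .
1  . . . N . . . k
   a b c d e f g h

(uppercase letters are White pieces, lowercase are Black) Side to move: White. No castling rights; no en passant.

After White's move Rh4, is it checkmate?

After Rh4: black king on h1; in check: yes, from the white rook on h4.
King squares — g1: attacked by Rg5; g2: attacked by Rg5; h2: attacked by Rh4.
Black has no legal moves → checkmate.

yes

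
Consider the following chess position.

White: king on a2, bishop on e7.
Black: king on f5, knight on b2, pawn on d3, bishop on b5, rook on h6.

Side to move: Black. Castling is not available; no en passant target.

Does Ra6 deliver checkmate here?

no

After Ra6: white king on a2; in check: yes, from the black rook on a6.
White has 4 legal replies: Kb3, Kxb2, Kb1, Ba3.
In check but a legal move exists → not checkmate.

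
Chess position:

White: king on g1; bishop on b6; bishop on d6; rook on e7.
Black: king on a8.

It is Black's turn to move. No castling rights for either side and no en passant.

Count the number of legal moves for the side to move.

0

Black to move; king on a8.
In check: no.
Legal moves: none.
Count: 0.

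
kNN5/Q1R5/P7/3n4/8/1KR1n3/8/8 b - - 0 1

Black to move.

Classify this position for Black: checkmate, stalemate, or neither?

checkmate

Black to move; black king on a8.
In check: yes, from the white queen on a7.
King squares — a7: attacked by Rc7; b7: attacked by Pa6; b8: attacked by Qa7.
Legal moves for Black: none.
In check with no legal moves → checkmate.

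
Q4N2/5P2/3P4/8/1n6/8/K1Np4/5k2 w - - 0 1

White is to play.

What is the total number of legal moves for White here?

White to move; king on a2.
In check: yes, from the black knight on b4.
Legal moves: Kb3, Ka3, Kb2, Kb1, Ka1, Nxb4.
Count: 6.

6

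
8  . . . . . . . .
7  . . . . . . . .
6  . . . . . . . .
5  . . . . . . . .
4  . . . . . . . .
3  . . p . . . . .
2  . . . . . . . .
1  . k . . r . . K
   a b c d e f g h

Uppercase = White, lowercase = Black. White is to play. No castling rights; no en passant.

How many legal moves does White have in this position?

2

White to move; king on h1.
In check: yes, from the black rook on e1.
Legal moves: Kh2, Kg2.
Count: 2.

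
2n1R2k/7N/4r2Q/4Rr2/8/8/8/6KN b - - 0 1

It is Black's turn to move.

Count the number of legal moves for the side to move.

2

Black to move; king on h8.
In check: yes, from the white rook on e8.
Legal moves: Rxe8, Rf8.
Count: 2.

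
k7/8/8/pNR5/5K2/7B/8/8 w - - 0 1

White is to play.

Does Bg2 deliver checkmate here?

After Bg2: black king on a8; in check: yes, from the white bishop on g2.
Black has 1 legal reply: Kb8.
In check but a legal move exists → not checkmate.

no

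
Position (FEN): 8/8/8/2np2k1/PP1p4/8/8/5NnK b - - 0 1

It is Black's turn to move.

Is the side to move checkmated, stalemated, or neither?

neither

Black to move; black king on g5.
In check: no.
Legal moves for Black include: Kh6, Kg6, Kf6, Kh5, Kf5, Kh4, Kg4, Kf4, Nd7, Nb7, Ne6, Na6, Ne4, Nxa4, Nd3, Nb3, Nh3, Nf3, ... (list truncated; more exist).
Black has legal moves and is not in check → neither.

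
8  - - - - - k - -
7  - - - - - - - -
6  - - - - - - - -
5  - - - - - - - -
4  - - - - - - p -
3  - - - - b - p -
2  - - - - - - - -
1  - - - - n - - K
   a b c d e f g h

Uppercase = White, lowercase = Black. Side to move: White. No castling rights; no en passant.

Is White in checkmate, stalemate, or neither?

White to move; white king on h1.
In check: no.
King squares — g1: attacked by Be3; g2: attacked by Ne1; h2: attacked by Pg3.
Legal moves for White: none.
Not in check and no legal moves → stalemate.

stalemate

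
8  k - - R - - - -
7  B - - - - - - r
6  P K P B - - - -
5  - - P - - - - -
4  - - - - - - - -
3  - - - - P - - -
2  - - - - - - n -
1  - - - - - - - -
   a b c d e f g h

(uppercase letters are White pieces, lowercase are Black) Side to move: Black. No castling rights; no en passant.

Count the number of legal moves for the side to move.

Black to move; king on a8.
In check: yes, from the white rook on d8.
Legal moves: none.
Count: 0.

0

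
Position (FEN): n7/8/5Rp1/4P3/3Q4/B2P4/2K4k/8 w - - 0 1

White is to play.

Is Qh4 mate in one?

After Qh4: black king on h2; in check: yes, from the white queen on h4.
Black has 2 legal replies: Kg2, Kg1.
In check but a legal move exists → not checkmate.

no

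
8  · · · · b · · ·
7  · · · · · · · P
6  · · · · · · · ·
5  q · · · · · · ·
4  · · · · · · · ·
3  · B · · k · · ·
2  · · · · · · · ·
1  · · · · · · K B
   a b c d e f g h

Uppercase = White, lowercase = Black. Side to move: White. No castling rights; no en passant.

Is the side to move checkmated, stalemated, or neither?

neither

White to move; white king on g1.
In check: no.
Legal moves for White include: Bg8, Bf7, Be6, Bbd5, Bc4, Ba4, Bc2, Ba2, Bd1, Ba8, Bb7, Bc6, Bhd5, Be4, Bf3, Bg2, Kh2, Kg2, ... (list truncated; more exist).
White has legal moves and is not in check → neither.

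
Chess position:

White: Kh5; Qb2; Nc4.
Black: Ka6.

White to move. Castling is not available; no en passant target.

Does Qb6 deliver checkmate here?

After Qb6: black king on a6; in check: yes, from the white queen on b6.
King squares — a5: attacked by Nc4; b5: attacked by Qb6; b6: attacked by Nc4; a7: attacked by Qb6; b7: attacked by Qb6.
Black has no legal moves → checkmate.

yes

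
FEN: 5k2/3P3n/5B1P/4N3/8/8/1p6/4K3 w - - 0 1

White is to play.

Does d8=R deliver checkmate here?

After d8=R: black king on f8; in check: yes, from the white rook on d8.
King squares — e7: attacked by Bf6; f7: attacked by Ne5; g7: attacked by Bf6; e8: attacked by Rd8; g8: attacked by Rd8.
Black has no legal moves → checkmate.

yes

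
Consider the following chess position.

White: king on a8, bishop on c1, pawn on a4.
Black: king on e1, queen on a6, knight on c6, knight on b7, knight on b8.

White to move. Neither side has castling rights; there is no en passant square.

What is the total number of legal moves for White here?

White to move; king on a8.
In check: yes, from the black queen on a6.
Legal moves: none.
Count: 0.

0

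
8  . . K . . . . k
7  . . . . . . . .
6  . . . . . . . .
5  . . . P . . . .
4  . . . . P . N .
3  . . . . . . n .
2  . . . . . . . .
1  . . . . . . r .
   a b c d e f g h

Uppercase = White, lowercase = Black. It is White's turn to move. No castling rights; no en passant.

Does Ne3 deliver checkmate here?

After Ne3: black king on h8; in check: no.
Black is not in check, so this cannot be checkmate.

no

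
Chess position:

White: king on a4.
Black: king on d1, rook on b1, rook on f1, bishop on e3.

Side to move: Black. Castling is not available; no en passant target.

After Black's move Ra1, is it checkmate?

After Ra1: white king on a4; in check: yes, from the black rook on a1.
White has 3 legal replies: Kb5, Kb4, Kb3.
In check but a legal move exists → not checkmate.

no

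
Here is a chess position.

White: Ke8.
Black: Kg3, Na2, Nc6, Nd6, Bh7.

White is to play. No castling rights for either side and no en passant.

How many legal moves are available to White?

2

White to move; king on e8.
In check: yes, from the black knight on d6.
Legal moves: Kf8, Kd7.
Count: 2.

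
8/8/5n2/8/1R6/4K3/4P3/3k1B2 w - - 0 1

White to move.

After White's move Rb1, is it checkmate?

After Rb1: black king on d1; in check: yes, from the white rook on b1.
Black has 1 legal reply: Kc2.
In check but a legal move exists → not checkmate.

no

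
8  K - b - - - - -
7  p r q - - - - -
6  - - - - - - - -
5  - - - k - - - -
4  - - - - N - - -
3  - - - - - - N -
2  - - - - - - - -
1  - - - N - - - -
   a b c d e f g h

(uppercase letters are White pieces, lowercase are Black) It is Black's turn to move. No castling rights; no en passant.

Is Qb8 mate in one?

After Qb8: white king on a8; in check: yes, from the black queen on b8.
King squares — a7: attacked by Rb7; b7: attacked by Qb8; b8: attacked by Rb7.
White has no legal moves → checkmate.

yes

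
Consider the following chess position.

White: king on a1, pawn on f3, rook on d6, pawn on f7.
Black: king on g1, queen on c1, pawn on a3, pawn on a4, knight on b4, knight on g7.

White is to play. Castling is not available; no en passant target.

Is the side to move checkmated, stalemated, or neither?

checkmate

White to move; white king on a1.
In check: yes, from the black queen on c1.
King squares — b1: attacked by Qc1; a2: attacked by Nb4; b2: attacked by Qc1.
Legal moves for White: none.
In check with no legal moves → checkmate.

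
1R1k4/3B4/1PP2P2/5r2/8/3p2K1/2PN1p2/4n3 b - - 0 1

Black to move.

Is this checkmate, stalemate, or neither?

Black to move; black king on d8.
In check: yes, from the white rook on b8.
King squares — c7: attacked by Pb6; d7: attacked by Pc6; e7: attacked by Pf6; c8: attacked by Bd7; e8: attacked by Bd7.
Legal moves for Black: none.
In check with no legal moves → checkmate.

checkmate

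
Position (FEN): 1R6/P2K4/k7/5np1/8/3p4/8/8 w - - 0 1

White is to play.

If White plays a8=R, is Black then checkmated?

After a8=R: black king on a6; in check: yes, from the white rook on a8.
King squares — a5: attacked by Ra8; b5: attacked by Rb8; b6: attacked by Rb8; a7: attacked by Ra8; b7: attacked by Rb8.
Black has no legal moves → checkmate.

yes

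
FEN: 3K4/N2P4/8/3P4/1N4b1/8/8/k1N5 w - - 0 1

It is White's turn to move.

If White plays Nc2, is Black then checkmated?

After Nc2: black king on a1; in check: yes, from the white knight on c2.
Black has 2 legal replies: Kb2, Kb1.
In check but a legal move exists → not checkmate.

no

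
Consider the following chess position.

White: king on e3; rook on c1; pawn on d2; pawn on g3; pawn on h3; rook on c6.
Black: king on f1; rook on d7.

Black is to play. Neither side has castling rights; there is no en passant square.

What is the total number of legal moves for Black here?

Black to move; king on f1.
In check: yes, from the white rook on c1.
Legal moves: Kg2.
Count: 1.

1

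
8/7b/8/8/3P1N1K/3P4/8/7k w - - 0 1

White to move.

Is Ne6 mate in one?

After Ne6: black king on h1; in check: no.
Black is not in check, so this cannot be checkmate.

no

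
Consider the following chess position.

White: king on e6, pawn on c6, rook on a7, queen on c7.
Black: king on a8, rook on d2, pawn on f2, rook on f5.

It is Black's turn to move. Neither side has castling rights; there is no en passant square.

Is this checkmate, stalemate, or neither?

checkmate

Black to move; black king on a8.
In check: yes, from the white rook on a7.
King squares — a7: attacked by Qc7; b7: attacked by Pc6; b8: attacked by Qc7.
Legal moves for Black: none.
In check with no legal moves → checkmate.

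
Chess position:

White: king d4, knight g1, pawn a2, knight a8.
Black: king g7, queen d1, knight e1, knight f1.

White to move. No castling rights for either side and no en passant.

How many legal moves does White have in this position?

5

White to move; king on d4.
In check: yes, from the black queen on d1.
Legal moves: Ke5, Kc5, Ke4, Kc4, Kc3.
Count: 5.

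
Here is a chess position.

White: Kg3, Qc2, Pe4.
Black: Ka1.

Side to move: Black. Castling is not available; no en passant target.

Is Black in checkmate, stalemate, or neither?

Black to move; black king on a1.
In check: no.
King squares — b1: attacked by Qc2; a2: attacked by Qc2; b2: attacked by Qc2.
Legal moves for Black: none.
Not in check and no legal moves → stalemate.

stalemate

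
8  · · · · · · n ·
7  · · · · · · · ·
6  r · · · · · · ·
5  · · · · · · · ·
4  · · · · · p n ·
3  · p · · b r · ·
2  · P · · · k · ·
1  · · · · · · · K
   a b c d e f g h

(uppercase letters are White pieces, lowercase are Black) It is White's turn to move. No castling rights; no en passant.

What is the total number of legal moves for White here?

White to move; king on h1.
In check: no.
Legal moves: none.
Count: 0.

0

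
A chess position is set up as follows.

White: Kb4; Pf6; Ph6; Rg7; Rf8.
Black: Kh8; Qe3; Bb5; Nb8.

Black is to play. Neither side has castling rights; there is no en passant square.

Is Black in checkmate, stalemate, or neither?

Black to move; black king on h8.
In check: yes, from the white rook on f8.
King squares — g7: attacked by Pf6; h7: attacked by Rg7; g8: attacked by Rg7.
Legal moves for Black: none.
In check with no legal moves → checkmate.

checkmate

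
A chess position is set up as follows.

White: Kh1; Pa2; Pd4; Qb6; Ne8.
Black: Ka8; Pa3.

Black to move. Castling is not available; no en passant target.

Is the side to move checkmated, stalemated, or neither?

stalemate

Black to move; black king on a8.
In check: no.
King squares — a7: attacked by Qb6; b7: attacked by Qb6; b8: attacked by Qb6.
Legal moves for Black: none.
Not in check and no legal moves → stalemate.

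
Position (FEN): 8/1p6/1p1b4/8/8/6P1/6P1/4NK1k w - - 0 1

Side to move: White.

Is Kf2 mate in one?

no

After Kf2: black king on h1; in check: no.
Black is not in check, so this cannot be checkmate.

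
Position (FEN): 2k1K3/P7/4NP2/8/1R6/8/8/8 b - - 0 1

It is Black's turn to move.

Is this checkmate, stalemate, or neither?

Black to move; black king on c8.
In check: no.
King squares — b7: attacked by Rb4; c7: attacked by Ne6; d7: attacked by Ke8; b8: attacked by Rb4; d8: attacked by Ne6.
Legal moves for Black: none.
Not in check and no legal moves → stalemate.

stalemate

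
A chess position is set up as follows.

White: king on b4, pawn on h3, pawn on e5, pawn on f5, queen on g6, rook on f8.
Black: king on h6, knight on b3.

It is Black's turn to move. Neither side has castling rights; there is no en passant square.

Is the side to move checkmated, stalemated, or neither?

checkmate

Black to move; black king on h6.
In check: yes, from the white queen on g6.
King squares — g5: attacked by Qg6; h5: attacked by Qg6; g6: attacked by Pf5; g7: attacked by Qg6; h7: attacked by Qg6.
Legal moves for Black: none.
In check with no legal moves → checkmate.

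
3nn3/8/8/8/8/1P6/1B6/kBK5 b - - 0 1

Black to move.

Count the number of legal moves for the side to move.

0

Black to move; king on a1.
In check: yes, from the white bishop on b2.
Legal moves: none.
Count: 0.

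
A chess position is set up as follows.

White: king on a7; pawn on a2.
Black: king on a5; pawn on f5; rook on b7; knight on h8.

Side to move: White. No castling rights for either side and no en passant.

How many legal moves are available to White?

2

White to move; king on a7.
In check: yes, from the black rook on b7.
Legal moves: Ka8, Kxb7.
Count: 2.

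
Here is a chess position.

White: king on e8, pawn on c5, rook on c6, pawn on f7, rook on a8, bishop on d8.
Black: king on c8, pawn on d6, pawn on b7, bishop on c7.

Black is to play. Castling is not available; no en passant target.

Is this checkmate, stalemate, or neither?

Black to move; black king on c8.
In check: yes, from the white rook on a8.
King squares — b7: own pawn; c7: own bishop; d7: attacked by Ke8; b8: attacked by Ra8; d8: attacked by Ra8.
Legal moves for Black: none.
In check with no legal moves → checkmate.

checkmate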